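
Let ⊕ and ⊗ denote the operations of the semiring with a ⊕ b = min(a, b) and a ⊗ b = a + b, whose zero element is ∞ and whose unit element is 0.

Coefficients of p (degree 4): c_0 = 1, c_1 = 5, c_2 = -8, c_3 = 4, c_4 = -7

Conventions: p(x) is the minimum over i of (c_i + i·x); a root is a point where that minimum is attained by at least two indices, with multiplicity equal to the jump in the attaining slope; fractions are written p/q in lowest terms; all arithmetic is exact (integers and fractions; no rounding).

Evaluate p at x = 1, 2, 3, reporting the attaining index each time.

p(1) = min(1+0·1=1, 5+1·1=6, -8+2·1=-6, 4+3·1=7, -7+4·1=-3) = -6 (attained by i=2)
p(2) = min(1+0·2=1, 5+1·2=7, -8+2·2=-4, 4+3·2=10, -7+4·2=1) = -4 (attained by i=2)
p(3) = min(1+0·3=1, 5+1·3=8, -8+2·3=-2, 4+3·3=13, -7+4·3=5) = -2 (attained by i=2)
Answer: p(1) = -6; p(2) = -4; p(3) = -2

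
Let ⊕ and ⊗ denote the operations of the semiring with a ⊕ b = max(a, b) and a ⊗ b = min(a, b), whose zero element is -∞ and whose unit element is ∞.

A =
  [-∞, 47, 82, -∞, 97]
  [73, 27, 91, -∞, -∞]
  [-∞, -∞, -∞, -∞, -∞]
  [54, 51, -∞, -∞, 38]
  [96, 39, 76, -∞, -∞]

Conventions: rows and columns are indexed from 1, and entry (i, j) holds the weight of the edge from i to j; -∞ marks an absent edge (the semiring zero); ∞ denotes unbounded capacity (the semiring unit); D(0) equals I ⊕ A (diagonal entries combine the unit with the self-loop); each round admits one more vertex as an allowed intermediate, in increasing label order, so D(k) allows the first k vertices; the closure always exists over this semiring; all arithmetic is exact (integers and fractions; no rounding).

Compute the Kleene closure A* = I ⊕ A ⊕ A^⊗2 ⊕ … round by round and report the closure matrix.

D(0):
  [∞, 47, 82, -∞, 97]
  [73, ∞, 91, -∞, -∞]
  [-∞, -∞, ∞, -∞, -∞]
  [54, 51, -∞, ∞, 38]
  [96, 39, 76, -∞, ∞]
D(1):
  [∞, 47, 82, -∞, 97]
  [73, ∞, 91, -∞, 73]
  [-∞, -∞, ∞, -∞, -∞]
  [54, 51, 54, ∞, 54]
  [96, 47, 82, -∞, ∞]
D(2):
  [∞, 47, 82, -∞, 97]
  [73, ∞, 91, -∞, 73]
  [-∞, -∞, ∞, -∞, -∞]
  [54, 51, 54, ∞, 54]
  [96, 47, 82, -∞, ∞]
D(3):
  [∞, 47, 82, -∞, 97]
  [73, ∞, 91, -∞, 73]
  [-∞, -∞, ∞, -∞, -∞]
  [54, 51, 54, ∞, 54]
  [96, 47, 82, -∞, ∞]
D(4):
  [∞, 47, 82, -∞, 97]
  [73, ∞, 91, -∞, 73]
  [-∞, -∞, ∞, -∞, -∞]
  [54, 51, 54, ∞, 54]
  [96, 47, 82, -∞, ∞]
D(5):
  [∞, 47, 82, -∞, 97]
  [73, ∞, 91, -∞, 73]
  [-∞, -∞, ∞, -∞, -∞]
  [54, 51, 54, ∞, 54]
  [96, 47, 82, -∞, ∞]
Answer: A* = [[∞, 47, 82, -∞, 97], [73, ∞, 91, -∞, 73], [-∞, -∞, ∞, -∞, -∞], [54, 51, 54, ∞, 54], [96, 47, 82, -∞, ∞]]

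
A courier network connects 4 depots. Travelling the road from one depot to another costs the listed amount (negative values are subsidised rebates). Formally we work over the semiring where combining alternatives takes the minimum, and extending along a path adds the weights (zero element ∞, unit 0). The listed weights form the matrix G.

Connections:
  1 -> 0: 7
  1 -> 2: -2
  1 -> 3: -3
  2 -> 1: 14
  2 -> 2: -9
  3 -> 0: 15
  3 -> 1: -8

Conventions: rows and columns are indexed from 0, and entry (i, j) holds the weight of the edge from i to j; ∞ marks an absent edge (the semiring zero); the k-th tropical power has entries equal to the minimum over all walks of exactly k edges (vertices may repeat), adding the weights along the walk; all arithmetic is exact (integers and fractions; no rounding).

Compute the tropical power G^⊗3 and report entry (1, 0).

G^⊗2:
  [∞, ∞, ∞, ∞]
  [12, -11, -11, ∞]
  [21, 5, -18, 11]
  [-1, ∞, -10, -11]
G^⊗3:
  [∞, ∞, ∞, ∞]
  [-4, 3, -20, -14]
  [12, -4, -27, 2]
  [4, -19, -19, ∞]
Key observation: the optimum is the walk 1->3->1->0, with weight (-3) + (-8) + 7 = -4.
Optimal value attained by: walk 1->3->1->0.
Answer: (G^⊗3)[1][0] = -4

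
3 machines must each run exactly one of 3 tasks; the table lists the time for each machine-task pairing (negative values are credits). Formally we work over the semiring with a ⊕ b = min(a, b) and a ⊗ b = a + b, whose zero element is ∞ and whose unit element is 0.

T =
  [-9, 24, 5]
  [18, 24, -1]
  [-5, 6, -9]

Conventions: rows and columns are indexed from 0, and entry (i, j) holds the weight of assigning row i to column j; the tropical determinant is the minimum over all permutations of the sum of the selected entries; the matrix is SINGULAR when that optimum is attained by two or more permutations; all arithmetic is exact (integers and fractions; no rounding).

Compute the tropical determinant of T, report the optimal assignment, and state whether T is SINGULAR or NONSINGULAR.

σ = (0, 1, 2): (-9) + 24 + (-9) = 6
σ = (0, 2, 1): (-9) + (-1) + 6 = -4
σ = (1, 0, 2): 24 + 18 + (-9) = 33
σ = (1, 2, 0): 24 + (-1) + (-5) = 18
σ = (2, 0, 1): 5 + 18 + 6 = 29
σ = (2, 1, 0): 5 + 24 + (-5) = 24
Optimal value attained by: σ = (0, 2, 1).
Answer: det⊕(T) = -4; verdict: NONSINGULAR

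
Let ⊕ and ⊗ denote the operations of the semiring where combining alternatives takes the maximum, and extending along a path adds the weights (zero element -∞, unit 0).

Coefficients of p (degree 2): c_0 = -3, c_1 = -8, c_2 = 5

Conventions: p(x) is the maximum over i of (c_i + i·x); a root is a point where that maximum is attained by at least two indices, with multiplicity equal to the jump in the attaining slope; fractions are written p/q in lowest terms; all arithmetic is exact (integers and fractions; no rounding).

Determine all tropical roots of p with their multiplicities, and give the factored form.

hull edge (i=0, c=-3) to (i=2, c=5): slope 4, span 2
Factored form: p(x) = 5 ⊗ (x ⊕ (-4)) ⊗ (x ⊕ (-4))
Answer: roots = -4 (mult 2)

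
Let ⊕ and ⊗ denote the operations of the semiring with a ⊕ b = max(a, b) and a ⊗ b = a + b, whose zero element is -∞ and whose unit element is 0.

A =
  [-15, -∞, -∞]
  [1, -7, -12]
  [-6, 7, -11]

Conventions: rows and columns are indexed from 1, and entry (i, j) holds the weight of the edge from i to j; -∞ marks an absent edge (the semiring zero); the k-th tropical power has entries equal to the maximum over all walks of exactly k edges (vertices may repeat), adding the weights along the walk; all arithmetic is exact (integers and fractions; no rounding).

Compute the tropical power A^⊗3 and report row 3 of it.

A^⊗2:
  [-30, -∞, -∞]
  [-6, -5, -19]
  [8, 0, -5]
A^⊗3:
  [-45, -∞, -∞]
  [-4, -12, -17]
  [1, 2, -12]
Answer: row 3 of A^⊗3 = [1, 2, -12]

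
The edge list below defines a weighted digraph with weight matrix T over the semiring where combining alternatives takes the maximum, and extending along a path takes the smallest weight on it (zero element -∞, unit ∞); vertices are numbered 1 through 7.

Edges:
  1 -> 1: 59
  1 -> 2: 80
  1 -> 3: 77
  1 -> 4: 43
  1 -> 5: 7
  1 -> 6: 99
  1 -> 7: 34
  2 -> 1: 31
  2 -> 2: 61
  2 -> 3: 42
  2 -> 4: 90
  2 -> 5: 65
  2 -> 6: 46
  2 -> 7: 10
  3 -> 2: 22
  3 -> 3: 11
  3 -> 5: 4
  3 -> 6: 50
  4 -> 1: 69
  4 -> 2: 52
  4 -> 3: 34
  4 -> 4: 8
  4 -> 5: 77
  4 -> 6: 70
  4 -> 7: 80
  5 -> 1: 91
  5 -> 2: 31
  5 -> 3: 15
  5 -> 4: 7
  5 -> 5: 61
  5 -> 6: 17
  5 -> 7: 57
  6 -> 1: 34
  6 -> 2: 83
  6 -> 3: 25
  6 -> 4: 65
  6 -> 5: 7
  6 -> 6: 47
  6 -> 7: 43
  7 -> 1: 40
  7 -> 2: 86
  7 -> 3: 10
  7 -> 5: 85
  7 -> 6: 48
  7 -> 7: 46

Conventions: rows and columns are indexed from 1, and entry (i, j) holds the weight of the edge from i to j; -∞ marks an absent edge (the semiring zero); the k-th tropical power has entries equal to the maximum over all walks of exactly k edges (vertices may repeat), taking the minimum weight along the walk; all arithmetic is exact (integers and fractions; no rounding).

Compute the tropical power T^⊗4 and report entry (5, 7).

T^⊗2:
  [59, 83, 59, 80, 65, 59, 43]
  [69, 61, 42, 61, 77, 70, 80]
  [34, 50, 25, 50, 22, 47, 43]
  [77, 80, 69, 65, 80, 69, 57]
  [61, 80, 77, 43, 61, 91, 57]
  [65, 61, 42, 83, 65, 65, 65]
  [85, 61, 42, 86, 65, 47, 57]
T^⊗3:
  [69, 61, 59, 83, 77, 70, 80]
  [77, 80, 69, 65, 80, 69, 61]
  [50, 50, 42, 50, 50, 50, 50]
  [80, 77, 77, 80, 65, 77, 65]
  [61, 83, 61, 80, 65, 61, 57]
  [69, 65, 65, 65, 77, 70, 80]
  [69, 80, 77, 61, 77, 85, 80]
T^⊗4:
  [77, 80, 69, 65, 80, 70, 80]
  [80, 77, 77, 80, 65, 77, 65]
  [50, 50, 50, 50, 50, 50, 50]
  [69, 80, 77, 77, 77, 80, 80]
  [69, 61, 61, 83, 77, 70, 80]
  [77, 80, 69, 65, 80, 69, 65]
  [77, 83, 69, 80, 80, 69, 61]
Key observation: the optimum is the walk 5->1->2->4->7, with weight 91 min 80 min 90 min 80 = 80.
Optimal value attained by: walk 5->1->2->4->7.
Answer: (T^⊗4)[5][7] = 80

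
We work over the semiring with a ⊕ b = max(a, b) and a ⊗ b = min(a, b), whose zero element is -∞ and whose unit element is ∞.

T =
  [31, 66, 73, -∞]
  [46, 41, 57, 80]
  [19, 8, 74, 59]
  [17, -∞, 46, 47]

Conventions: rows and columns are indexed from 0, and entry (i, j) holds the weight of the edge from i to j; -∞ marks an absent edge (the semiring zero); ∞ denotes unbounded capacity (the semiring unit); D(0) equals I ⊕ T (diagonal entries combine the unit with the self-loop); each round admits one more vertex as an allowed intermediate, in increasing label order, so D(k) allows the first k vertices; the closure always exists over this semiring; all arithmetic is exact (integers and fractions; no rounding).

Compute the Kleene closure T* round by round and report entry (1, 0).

D(0):
  [∞, 66, 73, -∞]
  [46, ∞, 57, 80]
  [19, 8, ∞, 59]
  [17, -∞, 46, ∞]
D(1):
  [∞, 66, 73, -∞]
  [46, ∞, 57, 80]
  [19, 19, ∞, 59]
  [17, 17, 46, ∞]
D(2):
  [∞, 66, 73, 66]
  [46, ∞, 57, 80]
  [19, 19, ∞, 59]
  [17, 17, 46, ∞]
D(3):
  [∞, 66, 73, 66]
  [46, ∞, 57, 80]
  [19, 19, ∞, 59]
  [19, 19, 46, ∞]
D(4):
  [∞, 66, 73, 66]
  [46, ∞, 57, 80]
  [19, 19, ∞, 59]
  [19, 19, 46, ∞]
Answer: T*[1][0] = 46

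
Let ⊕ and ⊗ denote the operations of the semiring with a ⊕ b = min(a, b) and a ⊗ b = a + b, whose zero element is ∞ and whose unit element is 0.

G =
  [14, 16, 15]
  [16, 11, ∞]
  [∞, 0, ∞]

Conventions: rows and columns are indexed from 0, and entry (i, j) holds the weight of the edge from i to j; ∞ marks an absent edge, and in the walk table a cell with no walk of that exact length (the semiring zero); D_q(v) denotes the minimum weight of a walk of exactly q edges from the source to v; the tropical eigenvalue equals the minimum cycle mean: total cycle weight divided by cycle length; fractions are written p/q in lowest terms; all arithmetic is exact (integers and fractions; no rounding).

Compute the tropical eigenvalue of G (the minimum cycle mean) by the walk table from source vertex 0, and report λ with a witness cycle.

q=0: [0, ∞, ∞]
q=1: [14, 16, 15]
q=2: [28, 15, 29]
q=3: [31, 26, 43]
Optimal cycle mean attained by: cycle 0->2->1->0, total 15 + 0 + 16, length 3.
Answer: λ = 31/3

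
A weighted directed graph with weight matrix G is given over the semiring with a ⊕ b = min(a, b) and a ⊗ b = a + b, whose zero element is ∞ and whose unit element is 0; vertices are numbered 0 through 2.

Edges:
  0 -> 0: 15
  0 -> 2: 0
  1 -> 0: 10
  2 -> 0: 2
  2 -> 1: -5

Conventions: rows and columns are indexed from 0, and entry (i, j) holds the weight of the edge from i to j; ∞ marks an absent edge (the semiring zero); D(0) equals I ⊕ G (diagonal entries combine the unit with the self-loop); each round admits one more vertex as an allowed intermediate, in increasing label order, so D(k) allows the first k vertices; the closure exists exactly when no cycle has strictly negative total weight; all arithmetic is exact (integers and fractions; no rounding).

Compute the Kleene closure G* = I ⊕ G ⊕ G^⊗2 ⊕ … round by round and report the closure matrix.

D(0):
  [0, ∞, 0]
  [10, 0, ∞]
  [2, -5, 0]
D(1):
  [0, ∞, 0]
  [10, 0, 10]
  [2, -5, 0]
D(2):
  [0, ∞, 0]
  [10, 0, 10]
  [2, -5, 0]
D(3):
  [0, -5, 0]
  [10, 0, 10]
  [2, -5, 0]
Answer: G* = [[0, -5, 0], [10, 0, 10], [2, -5, 0]]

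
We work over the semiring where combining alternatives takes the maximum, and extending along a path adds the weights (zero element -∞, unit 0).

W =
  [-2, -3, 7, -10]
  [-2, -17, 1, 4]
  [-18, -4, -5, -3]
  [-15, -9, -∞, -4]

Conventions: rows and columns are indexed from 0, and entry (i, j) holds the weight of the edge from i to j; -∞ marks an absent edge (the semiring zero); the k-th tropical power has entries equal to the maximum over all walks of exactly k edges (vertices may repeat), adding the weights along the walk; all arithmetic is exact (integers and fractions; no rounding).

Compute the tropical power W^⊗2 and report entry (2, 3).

W^⊗2:
  [-4, 3, 5, 4]
  [-4, -3, 5, 0]
  [-6, -9, -3, 0]
  [-11, -13, -8, -5]
Key observation: the optimum is the walk 2->1->3, with weight (-4) + 4 = 0.
Optimal value attained by: walk 2->1->3.
Answer: (W^⊗2)[2][3] = 0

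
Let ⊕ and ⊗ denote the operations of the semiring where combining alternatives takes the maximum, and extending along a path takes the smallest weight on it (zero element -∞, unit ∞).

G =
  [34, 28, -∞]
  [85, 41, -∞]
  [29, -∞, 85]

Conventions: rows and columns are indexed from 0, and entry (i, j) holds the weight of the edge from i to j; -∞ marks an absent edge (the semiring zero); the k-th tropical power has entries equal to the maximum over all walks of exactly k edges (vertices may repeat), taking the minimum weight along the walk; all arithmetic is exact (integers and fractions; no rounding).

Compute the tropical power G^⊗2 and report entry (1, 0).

G^⊗2:
  [34, 28, -∞]
  [41, 41, -∞]
  [29, 28, 85]
Key observation: the optimum is the walk 1->1->0, with weight 41 min 85 = 41.
Optimal value attained by: walk 1->1->0.
Answer: (G^⊗2)[1][0] = 41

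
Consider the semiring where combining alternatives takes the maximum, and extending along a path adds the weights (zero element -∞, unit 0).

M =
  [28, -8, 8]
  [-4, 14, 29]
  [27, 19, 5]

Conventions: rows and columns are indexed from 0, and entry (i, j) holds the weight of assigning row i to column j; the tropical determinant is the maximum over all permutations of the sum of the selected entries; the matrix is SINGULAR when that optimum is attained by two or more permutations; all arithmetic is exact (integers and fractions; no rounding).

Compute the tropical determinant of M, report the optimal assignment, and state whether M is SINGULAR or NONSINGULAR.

σ = (0, 1, 2): 28 + 14 + 5 = 47
σ = (0, 2, 1): 28 + 29 + 19 = 76
σ = (1, 0, 2): (-8) + (-4) + 5 = -7
σ = (1, 2, 0): (-8) + 29 + 27 = 48
σ = (2, 0, 1): 8 + (-4) + 19 = 23
σ = (2, 1, 0): 8 + 14 + 27 = 49
Optimal value attained by: σ = (0, 2, 1).
Answer: det⊕(M) = 76; verdict: NONSINGULAR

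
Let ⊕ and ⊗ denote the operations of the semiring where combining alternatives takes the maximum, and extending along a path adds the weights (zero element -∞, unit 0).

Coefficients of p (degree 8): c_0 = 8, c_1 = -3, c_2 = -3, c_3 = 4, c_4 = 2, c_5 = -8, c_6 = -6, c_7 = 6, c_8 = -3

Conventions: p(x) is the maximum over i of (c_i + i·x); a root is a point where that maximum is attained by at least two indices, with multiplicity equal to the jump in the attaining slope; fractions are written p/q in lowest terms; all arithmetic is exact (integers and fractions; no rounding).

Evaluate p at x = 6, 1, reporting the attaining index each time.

p(6) = max(8+0·6=8, -3+1·6=3, -3+2·6=9, 4+3·6=22, 2+4·6=26, -8+5·6=22, -6+6·6=30, 6+7·6=48, -3+8·6=45) = 48 (attained by i=7)
p(1) = max(8+0·1=8, -3+1·1=-2, -3+2·1=-1, 4+3·1=7, 2+4·1=6, -8+5·1=-3, -6+6·1=0, 6+7·1=13, -3+8·1=5) = 13 (attained by i=7)
Answer: p(6) = 48; p(1) = 13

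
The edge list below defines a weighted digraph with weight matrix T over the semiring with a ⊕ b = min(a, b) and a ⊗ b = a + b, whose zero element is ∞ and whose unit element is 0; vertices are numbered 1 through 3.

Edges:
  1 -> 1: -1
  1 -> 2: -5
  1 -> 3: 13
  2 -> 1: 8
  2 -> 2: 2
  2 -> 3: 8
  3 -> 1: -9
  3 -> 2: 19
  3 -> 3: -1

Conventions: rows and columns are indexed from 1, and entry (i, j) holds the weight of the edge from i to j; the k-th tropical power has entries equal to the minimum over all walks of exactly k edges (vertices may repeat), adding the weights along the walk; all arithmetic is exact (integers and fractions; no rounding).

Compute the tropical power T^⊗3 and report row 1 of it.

T^⊗2:
  [-2, -6, 3]
  [-1, 3, 7]
  [-10, -14, -2]
T^⊗3:
  [-6, -7, 2]
  [-2, -6, 6]
  [-11, -15, -6]
Answer: row 1 of T^⊗3 = [-6, -7, 2]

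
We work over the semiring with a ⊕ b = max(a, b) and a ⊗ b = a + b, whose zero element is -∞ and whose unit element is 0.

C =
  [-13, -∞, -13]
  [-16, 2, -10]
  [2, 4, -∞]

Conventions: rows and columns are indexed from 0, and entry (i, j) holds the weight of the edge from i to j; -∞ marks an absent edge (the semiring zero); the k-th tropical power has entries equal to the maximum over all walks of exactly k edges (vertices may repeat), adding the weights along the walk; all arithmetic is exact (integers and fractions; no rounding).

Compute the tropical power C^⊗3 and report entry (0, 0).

C^⊗2:
  [-11, -9, -26]
  [-8, 4, -8]
  [-11, 6, -6]
C^⊗3:
  [-24, -7, -19]
  [-6, 6, -6]
  [-4, 8, -4]
Key observation: the optimum is the walk 0->0->2->0, with weight (-13) + (-13) + 2 = -24.
Optimal value attained by: walk 0->0->2->0.
Answer: (C^⊗3)[0][0] = -24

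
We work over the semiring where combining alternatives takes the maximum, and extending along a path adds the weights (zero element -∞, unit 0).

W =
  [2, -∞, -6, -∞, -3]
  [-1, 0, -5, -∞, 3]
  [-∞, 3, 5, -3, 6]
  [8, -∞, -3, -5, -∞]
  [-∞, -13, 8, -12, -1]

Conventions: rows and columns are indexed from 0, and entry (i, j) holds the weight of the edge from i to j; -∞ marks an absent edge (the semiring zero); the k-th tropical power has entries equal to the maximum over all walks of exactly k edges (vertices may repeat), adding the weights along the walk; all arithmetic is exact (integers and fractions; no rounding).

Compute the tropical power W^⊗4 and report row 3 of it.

W^⊗2:
  [4, -3, 5, -9, 0]
  [1, 0, 11, -8, 3]
  [5, 8, 14, 2, 11]
  [10, 0, 2, -6, 5]
  [-4, 11, 13, 5, 14]
W^⊗3:
  [6, 8, 10, 2, 11]
  [3, 14, 16, 8, 17]
  [10, 17, 19, 11, 20]
  [12, 5, 13, -1, 8]
  [13, 16, 22, 10, 19]
W^⊗4:
  [10, 13, 19, 7, 16]
  [16, 19, 25, 13, 22]
  [19, 22, 28, 16, 25]
  [14, 16, 18, 10, 19]
  [18, 25, 27, 19, 28]
Answer: row 3 of W^⊗4 = [14, 16, 18, 10, 19]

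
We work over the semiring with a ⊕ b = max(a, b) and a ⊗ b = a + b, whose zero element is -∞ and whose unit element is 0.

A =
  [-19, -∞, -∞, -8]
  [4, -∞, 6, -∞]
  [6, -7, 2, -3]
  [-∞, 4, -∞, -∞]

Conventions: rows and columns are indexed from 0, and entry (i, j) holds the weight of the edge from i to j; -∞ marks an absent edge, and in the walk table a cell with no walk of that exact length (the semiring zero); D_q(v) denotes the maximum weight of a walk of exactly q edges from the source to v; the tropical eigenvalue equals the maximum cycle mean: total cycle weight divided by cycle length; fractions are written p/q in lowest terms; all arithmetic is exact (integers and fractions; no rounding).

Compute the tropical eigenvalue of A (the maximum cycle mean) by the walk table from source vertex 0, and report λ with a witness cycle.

q=0: [0, -∞, -∞, -∞]
q=1: [-19, -∞, -∞, -8]
q=2: [-38, -4, -∞, -27]
q=3: [0, -23, 2, -46]
q=4: [8, -5, 4, -1]
Optimal cycle mean attained by: cycle 1->2->3->1, total 6 + (-3) + 4, length 3.
Answer: λ = 7/3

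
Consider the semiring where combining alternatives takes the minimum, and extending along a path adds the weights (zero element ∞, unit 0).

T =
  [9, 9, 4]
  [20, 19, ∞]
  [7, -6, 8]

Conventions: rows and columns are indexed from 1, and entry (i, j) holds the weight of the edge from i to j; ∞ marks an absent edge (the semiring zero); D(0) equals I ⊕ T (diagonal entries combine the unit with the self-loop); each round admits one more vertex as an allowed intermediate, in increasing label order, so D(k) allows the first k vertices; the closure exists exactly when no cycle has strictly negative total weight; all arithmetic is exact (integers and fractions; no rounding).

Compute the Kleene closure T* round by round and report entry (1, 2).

D(0):
  [0, 9, 4]
  [20, 0, ∞]
  [7, -6, 0]
D(1):
  [0, 9, 4]
  [20, 0, 24]
  [7, -6, 0]
D(2):
  [0, 9, 4]
  [20, 0, 24]
  [7, -6, 0]
D(3):
  [0, -2, 4]
  [20, 0, 24]
  [7, -6, 0]
Answer: T*[1][2] = -2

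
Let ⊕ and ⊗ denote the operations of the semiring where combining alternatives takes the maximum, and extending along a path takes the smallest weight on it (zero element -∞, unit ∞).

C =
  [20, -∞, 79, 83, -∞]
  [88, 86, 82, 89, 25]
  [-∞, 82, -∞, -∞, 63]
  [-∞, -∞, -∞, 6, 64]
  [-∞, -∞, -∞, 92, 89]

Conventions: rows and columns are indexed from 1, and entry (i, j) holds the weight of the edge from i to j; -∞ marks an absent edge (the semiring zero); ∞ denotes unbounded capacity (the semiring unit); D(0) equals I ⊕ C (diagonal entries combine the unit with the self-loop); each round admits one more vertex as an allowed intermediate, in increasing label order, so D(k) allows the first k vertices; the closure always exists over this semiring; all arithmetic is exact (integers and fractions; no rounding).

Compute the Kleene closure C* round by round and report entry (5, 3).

D(0):
  [∞, -∞, 79, 83, -∞]
  [88, ∞, 82, 89, 25]
  [-∞, 82, ∞, -∞, 63]
  [-∞, -∞, -∞, ∞, 64]
  [-∞, -∞, -∞, 92, ∞]
D(1):
  [∞, -∞, 79, 83, -∞]
  [88, ∞, 82, 89, 25]
  [-∞, 82, ∞, -∞, 63]
  [-∞, -∞, -∞, ∞, 64]
  [-∞, -∞, -∞, 92, ∞]
D(2):
  [∞, -∞, 79, 83, -∞]
  [88, ∞, 82, 89, 25]
  [82, 82, ∞, 82, 63]
  [-∞, -∞, -∞, ∞, 64]
  [-∞, -∞, -∞, 92, ∞]
D(3):
  [∞, 79, 79, 83, 63]
  [88, ∞, 82, 89, 63]
  [82, 82, ∞, 82, 63]
  [-∞, -∞, -∞, ∞, 64]
  [-∞, -∞, -∞, 92, ∞]
D(4):
  [∞, 79, 79, 83, 64]
  [88, ∞, 82, 89, 64]
  [82, 82, ∞, 82, 64]
  [-∞, -∞, -∞, ∞, 64]
  [-∞, -∞, -∞, 92, ∞]
D(5):
  [∞, 79, 79, 83, 64]
  [88, ∞, 82, 89, 64]
  [82, 82, ∞, 82, 64]
  [-∞, -∞, -∞, ∞, 64]
  [-∞, -∞, -∞, 92, ∞]
Answer: C*[5][3] = -∞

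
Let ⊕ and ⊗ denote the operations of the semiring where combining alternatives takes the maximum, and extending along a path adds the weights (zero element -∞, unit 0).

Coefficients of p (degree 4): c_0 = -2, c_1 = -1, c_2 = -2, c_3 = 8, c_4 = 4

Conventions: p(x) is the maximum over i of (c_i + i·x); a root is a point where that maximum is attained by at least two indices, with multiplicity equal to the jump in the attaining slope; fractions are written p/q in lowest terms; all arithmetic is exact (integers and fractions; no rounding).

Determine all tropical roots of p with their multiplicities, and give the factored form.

hull edge (i=0, c=-2) to (i=3, c=8): slope 10/3, span 3
hull edge (i=3, c=8) to (i=4, c=4): slope -4, span 1
Factored form: p(x) = 4 ⊗ (x ⊕ (-10/3)) ⊗ (x ⊕ (-10/3)) ⊗ (x ⊕ (-10/3)) ⊗ (x ⊕ 4)
Answer: roots = -10/3 (mult 3), 4 (mult 1)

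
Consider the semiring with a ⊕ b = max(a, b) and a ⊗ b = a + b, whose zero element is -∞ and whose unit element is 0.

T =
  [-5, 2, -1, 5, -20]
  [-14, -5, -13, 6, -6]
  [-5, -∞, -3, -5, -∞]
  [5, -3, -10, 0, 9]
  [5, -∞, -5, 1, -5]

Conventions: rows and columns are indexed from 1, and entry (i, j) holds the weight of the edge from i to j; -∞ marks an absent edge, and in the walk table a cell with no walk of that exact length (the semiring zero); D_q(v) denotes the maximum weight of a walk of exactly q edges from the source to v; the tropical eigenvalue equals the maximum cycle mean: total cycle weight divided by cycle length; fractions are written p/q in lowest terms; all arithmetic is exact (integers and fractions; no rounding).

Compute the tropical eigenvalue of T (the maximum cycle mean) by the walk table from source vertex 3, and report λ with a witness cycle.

q=0: [-∞, -∞, 0, -∞, -∞]
q=1: [-5, -∞, -3, -5, -∞]
q=2: [0, -3, -6, 0, 4]
q=3: [9, 2, -1, 5, 9]
q=4: [14, 11, 8, 14, 14]
q=5: [19, 16, 13, 19, 23]
Optimal cycle mean attained by: cycle 1->4->5->1, total 5 + 9 + 5, length 3.
Answer: λ = 19/3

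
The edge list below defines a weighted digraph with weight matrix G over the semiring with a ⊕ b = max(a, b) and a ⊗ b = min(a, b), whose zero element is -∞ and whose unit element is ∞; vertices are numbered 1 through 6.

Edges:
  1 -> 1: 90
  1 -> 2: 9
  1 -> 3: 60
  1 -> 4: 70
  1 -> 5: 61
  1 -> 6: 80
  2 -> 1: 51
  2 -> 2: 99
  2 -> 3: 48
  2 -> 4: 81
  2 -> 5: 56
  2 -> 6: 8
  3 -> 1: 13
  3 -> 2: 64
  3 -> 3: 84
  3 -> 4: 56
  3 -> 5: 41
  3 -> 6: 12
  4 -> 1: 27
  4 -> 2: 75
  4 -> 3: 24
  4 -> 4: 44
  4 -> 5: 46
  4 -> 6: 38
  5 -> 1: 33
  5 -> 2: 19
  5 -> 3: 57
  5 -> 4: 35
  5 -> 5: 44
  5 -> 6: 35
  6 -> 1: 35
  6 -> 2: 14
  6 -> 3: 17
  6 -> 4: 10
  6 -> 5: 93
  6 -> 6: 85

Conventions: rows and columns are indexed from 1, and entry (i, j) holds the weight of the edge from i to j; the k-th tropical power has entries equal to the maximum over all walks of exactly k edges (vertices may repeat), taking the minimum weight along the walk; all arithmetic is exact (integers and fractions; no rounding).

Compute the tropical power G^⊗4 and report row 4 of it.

G^⊗2:
  [90, 70, 60, 70, 80, 80]
  [51, 99, 56, 81, 56, 51]
  [51, 64, 84, 64, 56, 38]
  [51, 75, 48, 75, 56, 38]
  [35, 57, 57, 56, 44, 35]
  [35, 19, 57, 35, 85, 85]
G^⊗3:
  [90, 70, 60, 70, 80, 80]
  [51, 99, 56, 81, 56, 51]
  [51, 64, 84, 64, 56, 51]
  [51, 75, 56, 75, 56, 51]
  [51, 57, 57, 57, 56, 38]
  [35, 57, 57, 56, 85, 85]
G^⊗4:
  [90, 70, 60, 70, 80, 80]
  [51, 99, 56, 81, 56, 51]
  [51, 64, 84, 64, 56, 51]
  [51, 75, 56, 75, 56, 51]
  [51, 57, 57, 57, 56, 51]
  [51, 57, 57, 57, 85, 85]
Answer: row 4 of G^⊗4 = [51, 75, 56, 75, 56, 51]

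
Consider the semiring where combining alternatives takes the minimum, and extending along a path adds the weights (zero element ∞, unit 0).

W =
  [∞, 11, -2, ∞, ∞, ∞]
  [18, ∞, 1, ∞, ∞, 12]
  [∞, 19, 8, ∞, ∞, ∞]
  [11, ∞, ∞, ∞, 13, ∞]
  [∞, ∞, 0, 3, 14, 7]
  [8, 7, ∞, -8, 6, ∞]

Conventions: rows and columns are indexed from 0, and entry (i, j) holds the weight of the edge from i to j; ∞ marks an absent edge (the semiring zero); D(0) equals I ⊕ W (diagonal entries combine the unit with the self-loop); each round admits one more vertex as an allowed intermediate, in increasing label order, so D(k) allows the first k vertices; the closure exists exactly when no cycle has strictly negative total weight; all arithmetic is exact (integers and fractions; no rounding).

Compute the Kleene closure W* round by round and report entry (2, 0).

D(0):
  [0, 11, -2, ∞, ∞, ∞]
  [18, 0, 1, ∞, ∞, 12]
  [∞, 19, 0, ∞, ∞, ∞]
  [11, ∞, ∞, 0, 13, ∞]
  [∞, ∞, 0, 3, 0, 7]
  [8, 7, ∞, -8, 6, 0]
D(1):
  [0, 11, -2, ∞, ∞, ∞]
  [18, 0, 1, ∞, ∞, 12]
  [∞, 19, 0, ∞, ∞, ∞]
  [11, 22, 9, 0, 13, ∞]
  [∞, ∞, 0, 3, 0, 7]
  [8, 7, 6, -8, 6, 0]
D(2):
  [0, 11, -2, ∞, ∞, 23]
  [18, 0, 1, ∞, ∞, 12]
  [37, 19, 0, ∞, ∞, 31]
  [11, 22, 9, 0, 13, 34]
  [∞, ∞, 0, 3, 0, 7]
  [8, 7, 6, -8, 6, 0]
D(3):
  [0, 11, -2, ∞, ∞, 23]
  [18, 0, 1, ∞, ∞, 12]
  [37, 19, 0, ∞, ∞, 31]
  [11, 22, 9, 0, 13, 34]
  [37, 19, 0, 3, 0, 7]
  [8, 7, 6, -8, 6, 0]
D(4):
  [0, 11, -2, ∞, ∞, 23]
  [18, 0, 1, ∞, ∞, 12]
  [37, 19, 0, ∞, ∞, 31]
  [11, 22, 9, 0, 13, 34]
  [14, 19, 0, 3, 0, 7]
  [3, 7, 1, -8, 5, 0]
D(5):
  [0, 11, -2, ∞, ∞, 23]
  [18, 0, 1, ∞, ∞, 12]
  [37, 19, 0, ∞, ∞, 31]
  [11, 22, 9, 0, 13, 20]
  [14, 19, 0, 3, 0, 7]
  [3, 7, 1, -8, 5, 0]
D(6):
  [0, 11, -2, 15, 28, 23]
  [15, 0, 1, 4, 17, 12]
  [34, 19, 0, 23, 36, 31]
  [11, 22, 9, 0, 13, 20]
  [10, 14, 0, -1, 0, 7]
  [3, 7, 1, -8, 5, 0]
Answer: W*[2][0] = 34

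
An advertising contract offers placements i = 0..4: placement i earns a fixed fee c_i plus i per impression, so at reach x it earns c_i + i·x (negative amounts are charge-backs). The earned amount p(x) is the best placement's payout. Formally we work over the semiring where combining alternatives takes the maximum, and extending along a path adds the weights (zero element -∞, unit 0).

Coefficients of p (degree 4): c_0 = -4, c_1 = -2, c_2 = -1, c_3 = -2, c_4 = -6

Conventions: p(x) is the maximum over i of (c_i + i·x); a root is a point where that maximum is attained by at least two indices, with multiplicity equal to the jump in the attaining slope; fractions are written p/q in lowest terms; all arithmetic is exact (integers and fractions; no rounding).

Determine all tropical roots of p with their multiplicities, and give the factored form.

hull edge (i=0, c=-4) to (i=1, c=-2): slope 2, span 1
hull edge (i=1, c=-2) to (i=2, c=-1): slope 1, span 1
hull edge (i=2, c=-1) to (i=3, c=-2): slope -1, span 1
hull edge (i=3, c=-2) to (i=4, c=-6): slope -4, span 1
Factored form: p(x) = -6 ⊗ (x ⊕ (-2)) ⊗ (x ⊕ (-1)) ⊗ (x ⊕ 1) ⊗ (x ⊕ 4)
Answer: roots = -2 (mult 1), -1 (mult 1), 1 (mult 1), 4 (mult 1)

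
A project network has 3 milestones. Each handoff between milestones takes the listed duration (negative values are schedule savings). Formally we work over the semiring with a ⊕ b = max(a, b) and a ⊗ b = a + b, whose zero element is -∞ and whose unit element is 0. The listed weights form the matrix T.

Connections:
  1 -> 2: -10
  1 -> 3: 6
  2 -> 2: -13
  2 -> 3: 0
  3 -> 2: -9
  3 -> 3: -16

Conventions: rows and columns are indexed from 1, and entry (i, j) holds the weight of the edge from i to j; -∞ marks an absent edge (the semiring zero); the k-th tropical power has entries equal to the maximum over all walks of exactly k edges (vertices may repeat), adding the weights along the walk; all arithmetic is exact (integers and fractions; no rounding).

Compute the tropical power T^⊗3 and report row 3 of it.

T^⊗2:
  [-∞, -3, -10]
  [-∞, -9, -13]
  [-∞, -22, -9]
T^⊗3:
  [-∞, -16, -3]
  [-∞, -22, -9]
  [-∞, -18, -22]
Answer: row 3 of T^⊗3 = [-∞, -18, -22]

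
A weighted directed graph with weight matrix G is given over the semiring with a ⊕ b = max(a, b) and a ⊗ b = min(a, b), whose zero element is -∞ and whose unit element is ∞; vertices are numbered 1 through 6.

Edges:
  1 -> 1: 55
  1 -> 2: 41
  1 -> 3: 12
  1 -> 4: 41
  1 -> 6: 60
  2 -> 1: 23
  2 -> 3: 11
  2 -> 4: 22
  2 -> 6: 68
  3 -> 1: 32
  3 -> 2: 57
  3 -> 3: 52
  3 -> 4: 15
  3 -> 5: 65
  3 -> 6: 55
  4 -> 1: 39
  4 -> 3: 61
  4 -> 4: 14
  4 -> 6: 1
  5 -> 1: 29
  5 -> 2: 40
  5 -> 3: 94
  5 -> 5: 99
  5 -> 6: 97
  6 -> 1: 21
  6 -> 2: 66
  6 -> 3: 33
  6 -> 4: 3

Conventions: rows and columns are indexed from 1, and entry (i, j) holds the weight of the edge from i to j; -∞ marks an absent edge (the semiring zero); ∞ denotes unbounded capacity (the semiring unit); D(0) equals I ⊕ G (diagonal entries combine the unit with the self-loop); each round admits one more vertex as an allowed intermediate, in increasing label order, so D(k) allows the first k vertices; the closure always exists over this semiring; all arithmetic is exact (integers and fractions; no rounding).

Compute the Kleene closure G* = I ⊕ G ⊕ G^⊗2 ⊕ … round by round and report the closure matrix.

D(0):
  [∞, 41, 12, 41, -∞, 60]
  [23, ∞, 11, 22, -∞, 68]
  [32, 57, ∞, 15, 65, 55]
  [39, -∞, 61, ∞, -∞, 1]
  [29, 40, 94, -∞, ∞, 97]
  [21, 66, 33, 3, -∞, ∞]
D(1):
  [∞, 41, 12, 41, -∞, 60]
  [23, ∞, 12, 23, -∞, 68]
  [32, 57, ∞, 32, 65, 55]
  [39, 39, 61, ∞, -∞, 39]
  [29, 40, 94, 29, ∞, 97]
  [21, 66, 33, 21, -∞, ∞]
D(2):
  [∞, 41, 12, 41, -∞, 60]
  [23, ∞, 12, 23, -∞, 68]
  [32, 57, ∞, 32, 65, 57]
  [39, 39, 61, ∞, -∞, 39]
  [29, 40, 94, 29, ∞, 97]
  [23, 66, 33, 23, -∞, ∞]
D(3):
  [∞, 41, 12, 41, 12, 60]
  [23, ∞, 12, 23, 12, 68]
  [32, 57, ∞, 32, 65, 57]
  [39, 57, 61, ∞, 61, 57]
  [32, 57, 94, 32, ∞, 97]
  [32, 66, 33, 32, 33, ∞]
D(4):
  [∞, 41, 41, 41, 41, 60]
  [23, ∞, 23, 23, 23, 68]
  [32, 57, ∞, 32, 65, 57]
  [39, 57, 61, ∞, 61, 57]
  [32, 57, 94, 32, ∞, 97]
  [32, 66, 33, 32, 33, ∞]
D(5):
  [∞, 41, 41, 41, 41, 60]
  [23, ∞, 23, 23, 23, 68]
  [32, 57, ∞, 32, 65, 65]
  [39, 57, 61, ∞, 61, 61]
  [32, 57, 94, 32, ∞, 97]
  [32, 66, 33, 32, 33, ∞]
D(6):
  [∞, 60, 41, 41, 41, 60]
  [32, ∞, 33, 32, 33, 68]
  [32, 65, ∞, 32, 65, 65]
  [39, 61, 61, ∞, 61, 61]
  [32, 66, 94, 32, ∞, 97]
  [32, 66, 33, 32, 33, ∞]
Answer: G* = [[∞, 60, 41, 41, 41, 60], [32, ∞, 33, 32, 33, 68], [32, 65, ∞, 32, 65, 65], [39, 61, 61, ∞, 61, 61], [32, 66, 94, 32, ∞, 97], [32, 66, 33, 32, 33, ∞]]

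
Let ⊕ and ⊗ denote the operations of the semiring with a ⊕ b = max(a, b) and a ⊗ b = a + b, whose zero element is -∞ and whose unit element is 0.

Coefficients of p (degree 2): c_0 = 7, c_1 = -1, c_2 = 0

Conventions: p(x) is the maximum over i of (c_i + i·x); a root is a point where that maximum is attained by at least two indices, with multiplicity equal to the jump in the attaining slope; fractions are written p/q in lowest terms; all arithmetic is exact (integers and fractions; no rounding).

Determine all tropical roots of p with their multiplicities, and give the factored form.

hull edge (i=0, c=7) to (i=2, c=0): slope -7/2, span 2
Factored form: p(x) = 0 ⊗ (x ⊕ 7/2) ⊗ (x ⊕ 7/2)
Answer: roots = 7/2 (mult 2)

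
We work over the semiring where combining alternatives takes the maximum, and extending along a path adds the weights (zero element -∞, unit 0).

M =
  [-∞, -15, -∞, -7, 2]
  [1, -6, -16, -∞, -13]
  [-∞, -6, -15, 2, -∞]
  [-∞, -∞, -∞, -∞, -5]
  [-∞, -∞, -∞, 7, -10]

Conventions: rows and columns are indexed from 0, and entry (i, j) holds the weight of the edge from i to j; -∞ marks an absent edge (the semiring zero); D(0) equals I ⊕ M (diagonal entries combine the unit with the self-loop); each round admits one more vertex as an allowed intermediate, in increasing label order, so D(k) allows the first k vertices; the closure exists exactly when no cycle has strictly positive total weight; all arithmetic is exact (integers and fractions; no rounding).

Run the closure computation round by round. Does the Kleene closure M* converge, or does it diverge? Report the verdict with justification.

D(0):
  [0, -15, -∞, -7, 2]
  [1, 0, -16, -∞, -13]
  [-∞, -6, 0, 2, -∞]
  [-∞, -∞, -∞, 0, -5]
  [-∞, -∞, -∞, 7, 0]
D(1):
  [0, -15, -∞, -7, 2]
  [1, 0, -16, -6, 3]
  [-∞, -6, 0, 2, -∞]
  [-∞, -∞, -∞, 0, -5]
  [-∞, -∞, -∞, 7, 0]
D(2):
  [0, -15, -31, -7, 2]
  [1, 0, -16, -6, 3]
  [-5, -6, 0, 2, -3]
  [-∞, -∞, -∞, 0, -5]
  [-∞, -∞, -∞, 7, 0]
D(3):
  [0, -15, -31, -7, 2]
  [1, 0, -16, -6, 3]
  [-5, -6, 0, 2, -3]
  [-∞, -∞, -∞, 0, -5]
  [-∞, -∞, -∞, 7, 0]
Detection: at round 4, diagonal entry (4, 4) turns strictly positive.
Key observation: the cycle 4->3->4 has total weight 7 + (-5), which is strictly positive.
Answer: DIVERGES — positive cycle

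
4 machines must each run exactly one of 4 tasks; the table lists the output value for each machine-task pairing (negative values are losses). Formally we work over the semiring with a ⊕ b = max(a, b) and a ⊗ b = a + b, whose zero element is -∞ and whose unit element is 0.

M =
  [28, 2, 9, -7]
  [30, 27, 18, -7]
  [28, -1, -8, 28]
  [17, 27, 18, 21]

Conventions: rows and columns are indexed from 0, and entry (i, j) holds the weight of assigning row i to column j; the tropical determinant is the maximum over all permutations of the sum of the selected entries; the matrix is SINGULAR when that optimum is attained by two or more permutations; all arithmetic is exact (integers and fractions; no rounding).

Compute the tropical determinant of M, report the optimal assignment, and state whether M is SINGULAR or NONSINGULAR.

σ = (0, 1, 2, 3): 28 + 27 + (-8) + 21 = 68
σ = (0, 1, 3, 2): 28 + 27 + 28 + 18 = 101
σ = (0, 2, 1, 3): 28 + 18 + (-1) + 21 = 66
σ = (0, 2, 3, 1): 28 + 18 + 28 + 27 = 101
σ = (0, 3, 1, 2): 28 + (-7) + (-1) + 18 = 38
σ = (0, 3, 2, 1): 28 + (-7) + (-8) + 27 = 40
σ = (1, 0, 2, 3): 2 + 30 + (-8) + 21 = 45
σ = (1, 0, 3, 2): 2 + 30 + 28 + 18 = 78
σ = (1, 2, 0, 3): 2 + 18 + 28 + 21 = 69
σ = (1, 2, 3, 0): 2 + 18 + 28 + 17 = 65
σ = (1, 3, 0, 2): 2 + (-7) + 28 + 18 = 41
σ = (1, 3, 2, 0): 2 + (-7) + (-8) + 17 = 4
σ = (2, 0, 1, 3): 9 + 30 + (-1) + 21 = 59
σ = (2, 0, 3, 1): 9 + 30 + 28 + 27 = 94
σ = (2, 1, 0, 3): 9 + 27 + 28 + 21 = 85
σ = (2, 1, 3, 0): 9 + 27 + 28 + 17 = 81
σ = (2, 3, 0, 1): 9 + (-7) + 28 + 27 = 57
σ = (2, 3, 1, 0): 9 + (-7) + (-1) + 17 = 18
σ = (3, 0, 1, 2): (-7) + 30 + (-1) + 18 = 40
σ = (3, 0, 2, 1): (-7) + 30 + (-8) + 27 = 42
σ = (3, 1, 0, 2): (-7) + 27 + 28 + 18 = 66
σ = (3, 1, 2, 0): (-7) + 27 + (-8) + 17 = 29
σ = (3, 2, 0, 1): (-7) + 18 + 28 + 27 = 66
σ = (3, 2, 1, 0): (-7) + 18 + (-1) + 17 = 27
Optimal value attained by: σ = (0, 1, 3, 2).
Answer: det⊕(M) = 101; verdict: SINGULAR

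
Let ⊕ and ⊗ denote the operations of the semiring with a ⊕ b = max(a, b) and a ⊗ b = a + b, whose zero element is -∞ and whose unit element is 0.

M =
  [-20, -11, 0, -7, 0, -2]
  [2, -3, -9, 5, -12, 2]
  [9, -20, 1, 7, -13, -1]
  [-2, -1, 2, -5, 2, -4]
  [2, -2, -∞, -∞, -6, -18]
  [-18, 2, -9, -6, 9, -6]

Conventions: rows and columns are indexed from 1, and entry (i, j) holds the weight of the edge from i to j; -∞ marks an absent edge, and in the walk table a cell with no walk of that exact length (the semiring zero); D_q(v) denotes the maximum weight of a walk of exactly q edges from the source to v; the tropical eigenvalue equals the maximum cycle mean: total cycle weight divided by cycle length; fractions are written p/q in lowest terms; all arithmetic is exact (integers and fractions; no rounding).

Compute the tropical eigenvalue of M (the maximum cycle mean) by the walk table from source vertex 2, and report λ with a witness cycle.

q=0: [-∞, 0, -∞, -∞, -∞, -∞]
q=1: [2, -3, -9, 5, -12, 2]
q=2: [3, 4, 7, 2, 11, 1]
q=3: [16, 9, 8, 14, 10, 6]
q=4: [17, 13, 16, 15, 16, 14]
q=5: [25, 16, 17, 23, 23, 15]
q=6: [26, 22, 25, 24, 25, 23]
Optimal cycle mean attained by: cycle 1->3->1, total 0 + 9, length 2.
Answer: λ = 9/2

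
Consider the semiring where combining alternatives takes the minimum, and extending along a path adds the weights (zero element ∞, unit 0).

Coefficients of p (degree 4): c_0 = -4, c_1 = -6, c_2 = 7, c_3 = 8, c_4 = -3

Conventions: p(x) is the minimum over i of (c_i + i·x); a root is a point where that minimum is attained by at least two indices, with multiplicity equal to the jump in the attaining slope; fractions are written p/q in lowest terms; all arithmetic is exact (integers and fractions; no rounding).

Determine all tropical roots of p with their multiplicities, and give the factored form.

hull edge (i=0, c=-4) to (i=1, c=-6): slope -2, span 1
hull edge (i=1, c=-6) to (i=4, c=-3): slope 1, span 3
Factored form: p(x) = -3 ⊗ (x ⊕ (-1)) ⊗ (x ⊕ (-1)) ⊗ (x ⊕ (-1)) ⊗ (x ⊕ 2)
Answer: roots = -1 (mult 3), 2 (mult 1)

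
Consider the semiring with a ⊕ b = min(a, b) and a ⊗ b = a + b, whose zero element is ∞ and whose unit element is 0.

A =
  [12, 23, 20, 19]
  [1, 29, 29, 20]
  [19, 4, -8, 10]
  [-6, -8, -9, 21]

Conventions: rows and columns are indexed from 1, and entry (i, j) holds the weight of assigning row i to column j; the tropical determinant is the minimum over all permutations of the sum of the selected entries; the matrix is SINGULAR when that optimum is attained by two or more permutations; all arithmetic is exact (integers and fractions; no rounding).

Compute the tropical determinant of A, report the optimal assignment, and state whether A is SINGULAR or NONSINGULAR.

σ = (1, 2, 3, 4): 12 + 29 + (-8) + 21 = 54
σ = (1, 2, 4, 3): 12 + 29 + 10 + (-9) = 42
σ = (1, 3, 2, 4): 12 + 29 + 4 + 21 = 66
σ = (1, 3, 4, 2): 12 + 29 + 10 + (-8) = 43
σ = (1, 4, 2, 3): 12 + 20 + 4 + (-9) = 27
σ = (1, 4, 3, 2): 12 + 20 + (-8) + (-8) = 16
σ = (2, 1, 3, 4): 23 + 1 + (-8) + 21 = 37
σ = (2, 1, 4, 3): 23 + 1 + 10 + (-9) = 25
σ = (2, 3, 1, 4): 23 + 29 + 19 + 21 = 92
σ = (2, 3, 4, 1): 23 + 29 + 10 + (-6) = 56
σ = (2, 4, 1, 3): 23 + 20 + 19 + (-9) = 53
σ = (2, 4, 3, 1): 23 + 20 + (-8) + (-6) = 29
σ = (3, 1, 2, 4): 20 + 1 + 4 + 21 = 46
σ = (3, 1, 4, 2): 20 + 1 + 10 + (-8) = 23
σ = (3, 2, 1, 4): 20 + 29 + 19 + 21 = 89
σ = (3, 2, 4, 1): 20 + 29 + 10 + (-6) = 53
σ = (3, 4, 1, 2): 20 + 20 + 19 + (-8) = 51
σ = (3, 4, 2, 1): 20 + 20 + 4 + (-6) = 38
σ = (4, 1, 2, 3): 19 + 1 + 4 + (-9) = 15
σ = (4, 1, 3, 2): 19 + 1 + (-8) + (-8) = 4
σ = (4, 2, 1, 3): 19 + 29 + 19 + (-9) = 58
σ = (4, 2, 3, 1): 19 + 29 + (-8) + (-6) = 34
σ = (4, 3, 1, 2): 19 + 29 + 19 + (-8) = 59
σ = (4, 3, 2, 1): 19 + 29 + 4 + (-6) = 46
Optimal value attained by: σ = (4, 1, 3, 2).
Answer: det⊕(A) = 4; verdict: NONSINGULAR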